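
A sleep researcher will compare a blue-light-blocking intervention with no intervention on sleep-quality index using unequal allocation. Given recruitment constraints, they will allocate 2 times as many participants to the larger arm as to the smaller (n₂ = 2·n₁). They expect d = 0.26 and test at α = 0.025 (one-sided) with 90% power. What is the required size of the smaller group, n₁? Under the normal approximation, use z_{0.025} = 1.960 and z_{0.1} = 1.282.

With allocation ratio k = n₂/n₁ = 2, Var(x̄₁−x̄₂) = σ²(1/n₁ + 1/(k·n₁)) = σ²·(k+1)/(k·n₁).
So n₁ = (1 + 1/k)·((z_{α} + z_β)/d)² = 1.500 × (3.242/0.26)².
n₁ = 1.500 × 155.48 = 233.2.
Round up: n₁ = 234, giving n₂ = 2 × 234 = 468.

n₁ = 234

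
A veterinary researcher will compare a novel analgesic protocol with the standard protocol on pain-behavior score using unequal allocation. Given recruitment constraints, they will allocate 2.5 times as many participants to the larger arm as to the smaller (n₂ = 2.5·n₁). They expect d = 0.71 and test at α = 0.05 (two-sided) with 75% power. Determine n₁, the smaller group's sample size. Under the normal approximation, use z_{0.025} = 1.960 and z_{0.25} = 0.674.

n₁ = 20

With allocation ratio k = n₂/n₁ = 2.5, Var(x̄₁−x̄₂) = σ²(1/n₁ + 1/(k·n₁)) = σ²·(k+1)/(k·n₁).
So n₁ = (1 + 1/k)·((z_{α/2} + z_β)/d)² = 1.400 × (2.634/0.71)².
n₁ = 1.400 × 13.76 = 19.3.
Round up: n₁ = 20, giving n₂ = 2.5 × 20 = 50.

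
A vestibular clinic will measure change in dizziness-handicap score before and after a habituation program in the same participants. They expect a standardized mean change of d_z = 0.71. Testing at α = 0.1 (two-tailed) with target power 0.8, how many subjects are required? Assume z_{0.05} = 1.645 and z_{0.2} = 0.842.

For a paired (one-sample on differences) test: n = ((z_{α/2} + z_β) / d)².
z_{α/2} + z_β = 1.645 + 0.842 = 2.487.
n = (2.487 / 0.71)² = 3.503² = 12.27.
Round up.

n = 13 pairs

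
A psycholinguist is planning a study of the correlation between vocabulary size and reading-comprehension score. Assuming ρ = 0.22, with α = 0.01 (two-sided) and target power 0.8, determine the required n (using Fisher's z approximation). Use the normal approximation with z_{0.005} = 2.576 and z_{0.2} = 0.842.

Fisher's z: C = ½·ln((1+r)/(1−r)) = ½·ln(1.5641) = 0.2237.
n = ((z_{α/2} + z_β)/C)² + 3.
(2.576 + 0.842) / 0.2237 = 3.418 / 0.2237 = 15.279.
n = 15.279² + 3 = 233.46 + 3 = 236.5.
Round up.

n = 237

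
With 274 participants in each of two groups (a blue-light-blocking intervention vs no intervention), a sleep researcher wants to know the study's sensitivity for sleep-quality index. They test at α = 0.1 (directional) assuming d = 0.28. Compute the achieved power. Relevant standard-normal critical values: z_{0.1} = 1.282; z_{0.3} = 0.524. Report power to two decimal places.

power ≈ 0.98

For two equal groups, power = Φ(d·√(n/2) − z_{α}).
d·√(n/2) = 0.28 × √(274/2) = 0.28 × 11.705 = 3.277.
z_β = 3.277 − 1.282 = 1.995.
Power = Φ(1.995) = 0.977.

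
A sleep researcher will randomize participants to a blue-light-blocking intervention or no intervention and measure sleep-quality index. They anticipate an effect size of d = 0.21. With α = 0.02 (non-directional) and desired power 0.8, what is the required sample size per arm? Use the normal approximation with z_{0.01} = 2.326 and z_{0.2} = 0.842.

For two independent groups with equal n: n = 2·((z_{α/2} + z_β) / d)².
z_{α/2} + z_β = 2.326 + 0.842 = 3.168.
n = 2 × (3.168 / 0.21)² = 2 × 15.086² = 2 × 227.58 = 455.2.
Round up to the next whole participant.

n = 456 per group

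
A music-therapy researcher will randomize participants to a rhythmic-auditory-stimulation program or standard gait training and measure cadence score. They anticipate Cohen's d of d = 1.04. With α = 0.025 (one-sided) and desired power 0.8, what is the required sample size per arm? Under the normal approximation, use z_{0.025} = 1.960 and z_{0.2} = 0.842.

n = 15 per group

For two independent groups with equal n: n = 2·((z_{α} + z_β) / d)².
z_{α} + z_β = 1.960 + 0.842 = 2.802.
n = 2 × (2.802 / 1.04)² = 2 × 2.694² = 2 × 7.26 = 14.5.
Round up to the next whole participant.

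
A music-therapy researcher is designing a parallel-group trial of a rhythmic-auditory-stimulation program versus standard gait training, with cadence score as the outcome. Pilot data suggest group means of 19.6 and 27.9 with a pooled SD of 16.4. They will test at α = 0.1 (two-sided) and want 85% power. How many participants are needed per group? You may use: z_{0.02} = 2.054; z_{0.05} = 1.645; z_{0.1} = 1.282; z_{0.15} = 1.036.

n = 57 per group

Cohen's d = |M₁ − M₂| / SD_pooled = |19.6 − 27.9| / 16.4 = 8.3 / 16.4 = 0.506.
For two independent groups with equal n: n = 2·((z_{α/2} + z_β) / d)².
z_{α/2} + z_β = 1.645 + 1.036 = 2.681.
n = 2 × (2.681 / 0.506)² = 2 × 5.298² = 2 × 28.07 = 56.1.
Round up to the next whole participant.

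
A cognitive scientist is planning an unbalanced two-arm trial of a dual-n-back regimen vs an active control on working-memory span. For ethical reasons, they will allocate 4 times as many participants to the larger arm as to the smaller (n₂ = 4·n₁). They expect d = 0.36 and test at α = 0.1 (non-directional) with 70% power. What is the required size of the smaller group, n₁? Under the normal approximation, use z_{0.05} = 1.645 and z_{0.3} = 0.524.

n₁ = 46

With allocation ratio k = n₂/n₁ = 4, Var(x̄₁−x̄₂) = σ²(1/n₁ + 1/(k·n₁)) = σ²·(k+1)/(k·n₁).
So n₁ = (1 + 1/k)·((z_{α/2} + z_β)/d)² = 1.250 × (2.169/0.36)².
n₁ = 1.250 × 36.30 = 45.4.
Round up: n₁ = 46, giving n₂ = 4 × 46 = 184.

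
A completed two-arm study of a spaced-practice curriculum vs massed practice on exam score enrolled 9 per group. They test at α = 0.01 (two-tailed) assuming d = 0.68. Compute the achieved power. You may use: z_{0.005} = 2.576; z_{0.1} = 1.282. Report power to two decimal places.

power ≈ 0.13

For two equal groups, power = Φ(d·√(n/2) − z_{α/2}).
d·√(n/2) = 0.68 × √(9/2) = 0.68 × 2.121 = 1.442.
z_β = 1.442 − 2.576 = -1.134.
Power = Φ(-1.134) = 0.129.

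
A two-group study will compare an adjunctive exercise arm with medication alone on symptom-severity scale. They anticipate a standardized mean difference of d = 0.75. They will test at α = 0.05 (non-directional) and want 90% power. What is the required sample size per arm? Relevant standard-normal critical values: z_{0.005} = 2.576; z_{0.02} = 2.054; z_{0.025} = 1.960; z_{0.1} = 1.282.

n = 38 per group

For two independent groups with equal n: n = 2·((z_{α/2} + z_β) / d)².
z_{α/2} + z_β = 1.960 + 1.282 = 3.242.
n = 2 × (3.242 / 0.75)² = 2 × 4.323² = 2 × 18.69 = 37.4.
Round up to the next whole participant.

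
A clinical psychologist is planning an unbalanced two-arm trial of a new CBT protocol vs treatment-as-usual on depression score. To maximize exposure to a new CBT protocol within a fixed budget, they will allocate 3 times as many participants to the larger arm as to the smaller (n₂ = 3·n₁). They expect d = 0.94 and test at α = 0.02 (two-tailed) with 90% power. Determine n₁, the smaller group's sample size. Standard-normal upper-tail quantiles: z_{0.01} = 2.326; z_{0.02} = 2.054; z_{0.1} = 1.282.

With allocation ratio k = n₂/n₁ = 3, Var(x̄₁−x̄₂) = σ²(1/n₁ + 1/(k·n₁)) = σ²·(k+1)/(k·n₁).
So n₁ = (1 + 1/k)·((z_{α/2} + z_β)/d)² = 1.333 × (3.608/0.94)².
n₁ = 1.333 × 14.73 = 19.6.
Round up: n₁ = 20, giving n₂ = 3 × 20 = 60.

n₁ = 20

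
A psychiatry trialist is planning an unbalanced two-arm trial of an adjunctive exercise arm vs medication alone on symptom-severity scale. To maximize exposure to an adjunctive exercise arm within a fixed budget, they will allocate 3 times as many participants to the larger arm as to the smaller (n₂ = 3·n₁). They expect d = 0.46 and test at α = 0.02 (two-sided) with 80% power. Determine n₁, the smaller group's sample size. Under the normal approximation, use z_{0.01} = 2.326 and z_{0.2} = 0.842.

With allocation ratio k = n₂/n₁ = 3, Var(x̄₁−x̄₂) = σ²(1/n₁ + 1/(k·n₁)) = σ²·(k+1)/(k·n₁).
So n₁ = (1 + 1/k)·((z_{α/2} + z_β)/d)² = 1.333 × (3.168/0.46)².
n₁ = 1.333 × 47.43 = 63.2.
Round up: n₁ = 64, giving n₂ = 3 × 64 = 192.

n₁ = 64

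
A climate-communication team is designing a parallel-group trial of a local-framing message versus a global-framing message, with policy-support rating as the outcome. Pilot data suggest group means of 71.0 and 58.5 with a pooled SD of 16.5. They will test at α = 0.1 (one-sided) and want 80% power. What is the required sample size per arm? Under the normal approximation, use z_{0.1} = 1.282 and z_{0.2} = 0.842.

Cohen's d = |M₁ − M₂| / SD_pooled = |71.0 − 58.5| / 16.5 = 12.5 / 16.5 = 0.758.
For two independent groups with equal n: n = 2·((z_{α} + z_β) / d)².
z_{α} + z_β = 1.282 + 0.842 = 2.124.
n = 2 × (2.124 / 0.758)² = 2 × 2.802² = 2 × 7.85 = 15.7.
Round up to the next whole participant.

n = 16 per group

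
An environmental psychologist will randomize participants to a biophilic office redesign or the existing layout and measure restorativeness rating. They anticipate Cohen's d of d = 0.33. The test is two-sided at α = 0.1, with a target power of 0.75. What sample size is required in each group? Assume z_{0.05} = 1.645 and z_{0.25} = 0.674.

n = 99 per group

For two independent groups with equal n: n = 2·((z_{α/2} + z_β) / d)².
z_{α/2} + z_β = 1.645 + 0.674 = 2.319.
n = 2 × (2.319 / 0.33)² = 2 × 7.027² = 2 × 49.38 = 98.8.
Round up to the next whole participant.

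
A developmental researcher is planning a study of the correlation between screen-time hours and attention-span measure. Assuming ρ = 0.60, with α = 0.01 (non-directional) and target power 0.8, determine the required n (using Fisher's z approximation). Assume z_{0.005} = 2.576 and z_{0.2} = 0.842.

Fisher's z: C = ½·ln((1+r)/(1−r)) = ½·ln(4.0000) = 0.6931.
n = ((z_{α/2} + z_β)/C)² + 3.
(2.576 + 0.842) / 0.6931 = 3.418 / 0.6931 = 4.931.
n = 4.931² + 3 = 24.32 + 3 = 27.3.
Round up.

n = 28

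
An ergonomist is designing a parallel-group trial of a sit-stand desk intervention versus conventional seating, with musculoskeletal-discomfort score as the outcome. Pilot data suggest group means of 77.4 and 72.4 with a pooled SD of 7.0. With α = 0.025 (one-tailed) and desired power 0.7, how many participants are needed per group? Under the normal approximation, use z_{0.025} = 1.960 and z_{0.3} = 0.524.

Cohen's d = |M₁ − M₂| / SD_pooled = |77.4 − 72.4| / 7.0 = 5.0 / 7.0 = 0.714.
For two independent groups with equal n: n = 2·((z_{α} + z_β) / d)².
z_{α} + z_β = 1.960 + 0.524 = 2.484.
n = 2 × (2.484 / 0.714)² = 2 × 3.479² = 2 × 12.10 = 24.2.
Round up to the next whole participant.

n = 25 per group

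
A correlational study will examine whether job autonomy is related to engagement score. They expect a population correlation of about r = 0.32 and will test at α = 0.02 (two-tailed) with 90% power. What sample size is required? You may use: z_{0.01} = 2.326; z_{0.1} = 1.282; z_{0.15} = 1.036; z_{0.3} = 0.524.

Fisher's z: C = ½·ln((1+r)/(1−r)) = ½·ln(1.9412) = 0.3316.
n = ((z_{α/2} + z_β)/C)² + 3.
(2.326 + 1.282) / 0.3316 = 3.608 / 0.3316 = 10.881.
n = 10.881² + 3 = 118.39 + 3 = 121.4.
Round up.

n = 122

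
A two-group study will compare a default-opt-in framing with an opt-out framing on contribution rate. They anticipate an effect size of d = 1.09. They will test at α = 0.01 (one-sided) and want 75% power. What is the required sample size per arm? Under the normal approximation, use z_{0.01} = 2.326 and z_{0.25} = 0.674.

For two independent groups with equal n: n = 2·((z_{α} + z_β) / d)².
z_{α} + z_β = 2.326 + 0.674 = 3.000.
n = 2 × (3.000 / 1.09)² = 2 × 2.752² = 2 × 7.58 = 15.2.
Round up to the next whole participant.

n = 16 per group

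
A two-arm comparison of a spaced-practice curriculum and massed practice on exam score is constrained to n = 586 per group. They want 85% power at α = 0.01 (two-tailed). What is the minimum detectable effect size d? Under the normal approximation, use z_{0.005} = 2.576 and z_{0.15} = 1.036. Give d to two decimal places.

d_min ≈ 0.21

For two independent groups of n = 586 each: d_min = (z_{α/2} + z_β)·√(2/n).
z-sum = 2.576 + 1.036 = 3.612.
d_min = 3.612 × √(2/586) = 3.612 × 0.0584 = 0.211.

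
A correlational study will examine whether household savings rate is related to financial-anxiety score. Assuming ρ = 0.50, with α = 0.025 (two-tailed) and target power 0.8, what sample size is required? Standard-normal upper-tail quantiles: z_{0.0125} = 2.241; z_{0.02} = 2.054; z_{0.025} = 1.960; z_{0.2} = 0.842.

Fisher's z: C = ½·ln((1+r)/(1−r)) = ½·ln(3.0000) = 0.5493.
n = ((z_{α/2} + z_β)/C)² + 3.
(2.241 + 0.842) / 0.5493 = 3.083 / 0.5493 = 5.613.
n = 5.613² + 3 = 31.50 + 3 = 34.5.
Round up.

n = 35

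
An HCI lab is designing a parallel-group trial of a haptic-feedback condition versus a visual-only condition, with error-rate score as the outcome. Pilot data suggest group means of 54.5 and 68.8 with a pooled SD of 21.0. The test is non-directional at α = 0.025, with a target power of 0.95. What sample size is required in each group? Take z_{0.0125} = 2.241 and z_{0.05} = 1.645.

n = 66 per group

Cohen's d = |M₁ − M₂| / SD_pooled = |54.5 − 68.8| / 21.0 = 14.3 / 21.0 = 0.681.
For two independent groups with equal n: n = 2·((z_{α/2} + z_β) / d)².
z_{α/2} + z_β = 2.241 + 1.645 = 3.886.
n = 2 × (3.886 / 0.681)² = 2 × 5.706² = 2 × 32.56 = 65.1.
Round up to the next whole participant.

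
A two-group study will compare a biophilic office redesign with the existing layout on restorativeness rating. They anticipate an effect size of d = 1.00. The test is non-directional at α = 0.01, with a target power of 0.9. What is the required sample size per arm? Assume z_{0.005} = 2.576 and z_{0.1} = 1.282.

n = 30 per group

For two independent groups with equal n: n = 2·((z_{α/2} + z_β) / d)².
z_{α/2} + z_β = 2.576 + 1.282 = 3.858.
n = 2 × (3.858 / 1.00)² = 2 × 3.858² = 2 × 14.88 = 29.8.
Round up to the next whole participant.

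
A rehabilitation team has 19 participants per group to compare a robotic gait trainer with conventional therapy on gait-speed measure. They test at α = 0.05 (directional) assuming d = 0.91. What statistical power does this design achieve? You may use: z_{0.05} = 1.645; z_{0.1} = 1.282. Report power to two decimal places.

For two equal groups, power = Φ(d·√(n/2) − z_{α}).
d·√(n/2) = 0.91 × √(19/2) = 0.91 × 3.082 = 2.805.
z_β = 2.805 − 1.645 = 1.160.
Power = Φ(1.160) = 0.877.

power ≈ 0.88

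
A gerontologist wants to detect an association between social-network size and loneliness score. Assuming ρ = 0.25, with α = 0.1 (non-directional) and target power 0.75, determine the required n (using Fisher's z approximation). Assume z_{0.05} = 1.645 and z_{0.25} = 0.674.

n = 86

Fisher's z: C = ½·ln((1+r)/(1−r)) = ½·ln(1.6667) = 0.2554.
n = ((z_{α/2} + z_β)/C)² + 3.
(1.645 + 0.674) / 0.2554 = 2.319 / 0.2554 = 9.080.
n = 9.080² + 3 = 82.44 + 3 = 85.4.
Round up.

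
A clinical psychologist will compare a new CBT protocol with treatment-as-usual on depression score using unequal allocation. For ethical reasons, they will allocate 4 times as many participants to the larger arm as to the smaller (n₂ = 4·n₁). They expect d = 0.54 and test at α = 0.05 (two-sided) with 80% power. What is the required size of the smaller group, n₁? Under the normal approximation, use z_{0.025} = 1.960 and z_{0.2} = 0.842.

With allocation ratio k = n₂/n₁ = 4, Var(x̄₁−x̄₂) = σ²(1/n₁ + 1/(k·n₁)) = σ²·(k+1)/(k·n₁).
So n₁ = (1 + 1/k)·((z_{α/2} + z_β)/d)² = 1.250 × (2.802/0.54)².
n₁ = 1.250 × 26.92 = 33.7.
Round up: n₁ = 34, giving n₂ = 4 × 34 = 136.

n₁ = 34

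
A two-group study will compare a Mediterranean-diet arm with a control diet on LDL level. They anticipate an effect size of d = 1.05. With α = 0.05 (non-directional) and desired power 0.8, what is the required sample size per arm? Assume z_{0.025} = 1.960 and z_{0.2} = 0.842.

n = 15 per group

For two independent groups with equal n: n = 2·((z_{α/2} + z_β) / d)².
z_{α/2} + z_β = 1.960 + 0.842 = 2.802.
n = 2 × (2.802 / 1.05)² = 2 × 2.669² = 2 × 7.12 = 14.2.
Round up to the next whole participant.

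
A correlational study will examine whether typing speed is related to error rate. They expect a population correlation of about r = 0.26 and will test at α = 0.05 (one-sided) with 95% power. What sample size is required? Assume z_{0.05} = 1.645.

n = 156

Fisher's z: C = ½·ln((1+r)/(1−r)) = ½·ln(1.7027) = 0.2661.
n = ((z_{α} + z_β)/C)² + 3.
(1.645 + 1.645) / 0.2661 = 3.290 / 0.2661 = 12.364.
n = 12.364² + 3 = 152.86 + 3 = 155.9.
Round up.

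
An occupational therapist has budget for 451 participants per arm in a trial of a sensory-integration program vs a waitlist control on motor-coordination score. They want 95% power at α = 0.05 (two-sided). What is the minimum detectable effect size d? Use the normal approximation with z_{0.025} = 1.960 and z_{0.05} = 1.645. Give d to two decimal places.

d_min ≈ 0.24

For two independent groups of n = 451 each: d_min = (z_{α/2} + z_β)·√(2/n).
z-sum = 1.960 + 1.645 = 3.605.
d_min = 3.605 × √(2/451) = 3.605 × 0.0666 = 0.240.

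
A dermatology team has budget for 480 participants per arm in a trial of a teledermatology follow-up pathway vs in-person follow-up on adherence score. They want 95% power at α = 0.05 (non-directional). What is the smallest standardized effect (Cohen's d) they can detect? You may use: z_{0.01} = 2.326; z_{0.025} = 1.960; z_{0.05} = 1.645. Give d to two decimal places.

d_min ≈ 0.23

For two independent groups of n = 480 each: d_min = (z_{α/2} + z_β)·√(2/n).
z-sum = 1.960 + 1.645 = 3.605.
d_min = 3.605 × √(2/480) = 3.605 × 0.0645 = 0.233.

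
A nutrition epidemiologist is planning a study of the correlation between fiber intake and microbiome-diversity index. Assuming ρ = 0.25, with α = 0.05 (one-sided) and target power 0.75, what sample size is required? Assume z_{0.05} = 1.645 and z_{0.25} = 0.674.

Fisher's z: C = ½·ln((1+r)/(1−r)) = ½·ln(1.6667) = 0.2554.
n = ((z_{α} + z_β)/C)² + 3.
(1.645 + 0.674) / 0.2554 = 2.319 / 0.2554 = 9.080.
n = 9.080² + 3 = 82.44 + 3 = 85.4.
Round up.

n = 86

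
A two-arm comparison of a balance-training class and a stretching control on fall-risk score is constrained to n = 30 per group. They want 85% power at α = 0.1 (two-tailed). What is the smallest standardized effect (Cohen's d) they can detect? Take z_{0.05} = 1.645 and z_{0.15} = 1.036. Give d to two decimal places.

For two independent groups of n = 30 each: d_min = (z_{α/2} + z_β)·√(2/n).
z-sum = 1.645 + 1.036 = 2.681.
d_min = 2.681 × √(2/30) = 2.681 × 0.2582 = 0.692.

d_min ≈ 0.69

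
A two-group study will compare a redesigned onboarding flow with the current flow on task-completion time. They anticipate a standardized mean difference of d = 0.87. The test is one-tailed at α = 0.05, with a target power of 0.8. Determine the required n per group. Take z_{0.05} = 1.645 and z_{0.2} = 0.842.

n = 17 per group

For two independent groups with equal n: n = 2·((z_{α} + z_β) / d)².
z_{α} + z_β = 1.645 + 0.842 = 2.487.
n = 2 × (2.487 / 0.87)² = 2 × 2.859² = 2 × 8.17 = 16.3.
Round up to the next whole participant.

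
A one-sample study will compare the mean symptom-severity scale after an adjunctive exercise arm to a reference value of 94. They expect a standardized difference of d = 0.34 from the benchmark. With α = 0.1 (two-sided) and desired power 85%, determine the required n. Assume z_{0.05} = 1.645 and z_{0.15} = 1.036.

For a one-sample test: n = ((z_{α/2} + z_β) / d)².
z_{α/2} + z_β = 1.645 + 1.036 = 2.681.
n = (2.681 / 0.34)² = 7.885² = 62.18.
Round up.

n = 63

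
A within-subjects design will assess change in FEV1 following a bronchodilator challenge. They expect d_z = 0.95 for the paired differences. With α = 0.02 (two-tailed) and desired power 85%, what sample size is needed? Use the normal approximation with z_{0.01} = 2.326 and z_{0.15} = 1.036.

For a paired (one-sample on differences) test: n = ((z_{α/2} + z_β) / d)².
z_{α/2} + z_β = 2.326 + 1.036 = 3.362.
n = (3.362 / 0.95)² = 3.539² = 12.52.
Round up.

n = 13 pairs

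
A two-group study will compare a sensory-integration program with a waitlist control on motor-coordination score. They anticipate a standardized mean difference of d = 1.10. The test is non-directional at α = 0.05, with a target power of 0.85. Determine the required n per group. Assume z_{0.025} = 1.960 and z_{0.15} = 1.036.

n = 15 per group

For two independent groups with equal n: n = 2·((z_{α/2} + z_β) / d)².
z_{α/2} + z_β = 1.960 + 1.036 = 2.996.
n = 2 × (2.996 / 1.10)² = 2 × 2.724² = 2 × 7.42 = 14.8.
Round up to the next whole participant.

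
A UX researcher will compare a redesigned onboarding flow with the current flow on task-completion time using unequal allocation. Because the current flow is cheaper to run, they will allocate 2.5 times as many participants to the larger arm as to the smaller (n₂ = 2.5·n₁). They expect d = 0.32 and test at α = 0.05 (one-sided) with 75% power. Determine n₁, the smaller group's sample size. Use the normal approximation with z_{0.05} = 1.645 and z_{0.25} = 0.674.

n₁ = 74

With allocation ratio k = n₂/n₁ = 2.5, Var(x̄₁−x̄₂) = σ²(1/n₁ + 1/(k·n₁)) = σ²·(k+1)/(k·n₁).
So n₁ = (1 + 1/k)·((z_{α} + z_β)/d)² = 1.400 × (2.319/0.32)².
n₁ = 1.400 × 52.52 = 73.5.
Round up: n₁ = 74, giving n₂ = 2.5 × 74 = 185.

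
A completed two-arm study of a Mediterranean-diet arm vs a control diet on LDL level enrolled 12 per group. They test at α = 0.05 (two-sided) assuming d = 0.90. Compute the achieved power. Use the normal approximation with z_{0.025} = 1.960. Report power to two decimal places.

For two equal groups, power = Φ(d·√(n/2) − z_{α/2}).
d·√(n/2) = 0.90 × √(12/2) = 0.90 × 2.449 = 2.205.
z_β = 2.205 − 1.960 = 0.245.
Power = Φ(0.245) = 0.597.

power ≈ 0.60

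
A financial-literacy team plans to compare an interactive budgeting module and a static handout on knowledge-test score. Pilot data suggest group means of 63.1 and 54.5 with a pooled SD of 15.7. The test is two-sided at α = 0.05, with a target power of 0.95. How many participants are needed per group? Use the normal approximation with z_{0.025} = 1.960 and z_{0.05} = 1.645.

n = 87 per group

Cohen's d = |M₁ − M₂| / SD_pooled = |63.1 − 54.5| / 15.7 = 8.6 / 15.7 = 0.548.
For two independent groups with equal n: n = 2·((z_{α/2} + z_β) / d)².
z_{α/2} + z_β = 1.960 + 1.645 = 3.605.
n = 2 × (3.605 / 0.548)² = 2 × 6.578² = 2 × 43.28 = 86.6.
Round up to the next whole participant.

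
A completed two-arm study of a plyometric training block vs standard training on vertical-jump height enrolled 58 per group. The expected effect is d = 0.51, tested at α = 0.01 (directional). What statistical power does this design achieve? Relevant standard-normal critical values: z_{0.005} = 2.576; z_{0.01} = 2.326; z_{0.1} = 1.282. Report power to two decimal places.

power ≈ 0.66

For two equal groups, power = Φ(d·√(n/2) − z_{α}).
d·√(n/2) = 0.51 × √(58/2) = 0.51 × 5.385 = 2.746.
z_β = 2.746 − 2.326 = 0.420.
Power = Φ(0.420) = 0.663.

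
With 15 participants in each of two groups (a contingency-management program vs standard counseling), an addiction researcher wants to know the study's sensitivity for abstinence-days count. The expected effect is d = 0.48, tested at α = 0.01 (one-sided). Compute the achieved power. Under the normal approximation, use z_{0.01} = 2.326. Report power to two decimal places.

For two equal groups, power = Φ(d·√(n/2) − z_{α}).
d·√(n/2) = 0.48 × √(15/2) = 0.48 × 2.739 = 1.315.
z_β = 1.315 − 2.326 = -1.011.
Power = Φ(-1.011) = 0.156.

power ≈ 0.16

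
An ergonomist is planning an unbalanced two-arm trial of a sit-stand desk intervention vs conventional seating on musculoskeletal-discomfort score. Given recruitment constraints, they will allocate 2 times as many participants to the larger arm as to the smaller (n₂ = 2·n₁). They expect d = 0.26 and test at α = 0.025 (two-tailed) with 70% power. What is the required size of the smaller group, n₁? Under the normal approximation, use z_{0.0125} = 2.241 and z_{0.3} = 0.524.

n₁ = 170

With allocation ratio k = n₂/n₁ = 2, Var(x̄₁−x̄₂) = σ²(1/n₁ + 1/(k·n₁)) = σ²·(k+1)/(k·n₁).
So n₁ = (1 + 1/k)·((z_{α/2} + z_β)/d)² = 1.500 × (2.765/0.26)².
n₁ = 1.500 × 113.10 = 169.6.
Round up: n₁ = 170, giving n₂ = 2 × 170 = 340.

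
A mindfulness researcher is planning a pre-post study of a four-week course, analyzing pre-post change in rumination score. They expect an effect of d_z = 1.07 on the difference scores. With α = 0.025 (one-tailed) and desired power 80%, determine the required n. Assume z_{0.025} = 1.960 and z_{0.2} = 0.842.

n = 7 pairs

For a paired (one-sample on differences) test: n = ((z_{α} + z_β) / d)².
z_{α} + z_β = 1.960 + 0.842 = 2.802.
n = (2.802 / 1.07)² = 2.619² = 6.86.
Round up.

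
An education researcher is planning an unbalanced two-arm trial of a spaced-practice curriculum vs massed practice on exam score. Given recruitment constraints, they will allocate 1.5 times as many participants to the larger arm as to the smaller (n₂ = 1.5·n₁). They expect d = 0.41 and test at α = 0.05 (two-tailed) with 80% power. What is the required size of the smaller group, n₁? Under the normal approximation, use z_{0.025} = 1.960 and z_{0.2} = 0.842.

n₁ = 78

With allocation ratio k = n₂/n₁ = 1.5, Var(x̄₁−x̄₂) = σ²(1/n₁ + 1/(k·n₁)) = σ²·(k+1)/(k·n₁).
So n₁ = (1 + 1/k)·((z_{α/2} + z_β)/d)² = 1.667 × (2.802/0.41)².
n₁ = 1.667 × 46.71 = 77.8.
Round up: n₁ = 78, giving n₂ = 1.5 × 78 = 117.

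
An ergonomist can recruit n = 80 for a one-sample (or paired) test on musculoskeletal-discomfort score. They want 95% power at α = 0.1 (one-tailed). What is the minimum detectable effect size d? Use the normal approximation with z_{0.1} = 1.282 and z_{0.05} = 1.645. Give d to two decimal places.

For a single sample (or paired design) of n = 80: d_min = (z_{α} + z_β)/√n.
z-sum = 1.282 + 1.645 = 2.927.
d_min = 2.927 / √80 = 2.927 / 8.944 = 0.327.

d_min ≈ 0.33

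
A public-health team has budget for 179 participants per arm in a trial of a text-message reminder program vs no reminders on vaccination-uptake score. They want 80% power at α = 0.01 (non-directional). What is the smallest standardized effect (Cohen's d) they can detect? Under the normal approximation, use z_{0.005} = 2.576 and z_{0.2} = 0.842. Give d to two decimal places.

For two independent groups of n = 179 each: d_min = (z_{α/2} + z_β)·√(2/n).
z-sum = 2.576 + 0.842 = 3.418.
d_min = 3.418 × √(2/179) = 3.418 × 0.1057 = 0.361.

d_min ≈ 0.36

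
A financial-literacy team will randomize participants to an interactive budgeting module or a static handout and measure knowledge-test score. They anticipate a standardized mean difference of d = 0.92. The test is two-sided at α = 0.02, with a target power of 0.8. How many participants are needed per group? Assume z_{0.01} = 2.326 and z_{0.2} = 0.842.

For two independent groups with equal n: n = 2·((z_{α/2} + z_β) / d)².
z_{α/2} + z_β = 2.326 + 0.842 = 3.168.
n = 2 × (3.168 / 0.92)² = 2 × 3.443² = 2 × 11.86 = 23.7.
Round up to the next whole participant.

n = 24 per group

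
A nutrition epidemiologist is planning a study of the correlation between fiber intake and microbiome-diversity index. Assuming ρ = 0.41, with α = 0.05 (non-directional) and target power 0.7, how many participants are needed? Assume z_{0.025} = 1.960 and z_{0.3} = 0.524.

Fisher's z: C = ½·ln((1+r)/(1−r)) = ½·ln(2.3898) = 0.4356.
n = ((z_{α/2} + z_β)/C)² + 3.
(1.960 + 0.524) / 0.4356 = 2.484 / 0.4356 = 5.702.
n = 5.702² + 3 = 32.52 + 3 = 35.5.
Round up.

n = 36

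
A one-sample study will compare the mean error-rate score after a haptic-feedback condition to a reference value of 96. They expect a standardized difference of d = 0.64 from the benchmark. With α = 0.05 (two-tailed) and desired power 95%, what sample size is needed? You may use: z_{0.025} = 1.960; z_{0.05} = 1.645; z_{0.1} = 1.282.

n = 32

For a one-sample test: n = ((z_{α/2} + z_β) / d)².
z_{α/2} + z_β = 1.960 + 1.645 = 3.605.
n = (3.605 / 0.64)² = 5.633² = 31.73.
Round up.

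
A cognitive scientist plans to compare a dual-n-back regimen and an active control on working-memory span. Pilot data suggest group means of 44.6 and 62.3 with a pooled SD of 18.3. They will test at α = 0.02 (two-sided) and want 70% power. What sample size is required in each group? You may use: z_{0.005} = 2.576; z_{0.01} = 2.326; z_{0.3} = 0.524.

Cohen's d = |M₁ − M₂| / SD_pooled = |44.6 − 62.3| / 18.3 = 17.7 / 18.3 = 0.967.
For two independent groups with equal n: n = 2·((z_{α/2} + z_β) / d)².
z_{α/2} + z_β = 2.326 + 0.524 = 2.850.
n = 2 × (2.850 / 0.967)² = 2 × 2.947² = 2 × 8.69 = 17.4.
Round up to the next whole participant.

n = 18 per group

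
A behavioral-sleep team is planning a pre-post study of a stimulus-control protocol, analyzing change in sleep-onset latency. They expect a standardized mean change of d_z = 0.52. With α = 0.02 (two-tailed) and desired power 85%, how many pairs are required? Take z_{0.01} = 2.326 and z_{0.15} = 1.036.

n = 42 pairs

For a paired (one-sample on differences) test: n = ((z_{α/2} + z_β) / d)².
z_{α/2} + z_β = 2.326 + 1.036 = 3.362.
n = (3.362 / 0.52)² = 6.465² = 41.80.
Round up.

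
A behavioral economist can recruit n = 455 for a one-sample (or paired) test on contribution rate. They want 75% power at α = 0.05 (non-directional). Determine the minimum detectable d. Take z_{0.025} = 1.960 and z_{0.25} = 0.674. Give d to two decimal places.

For a single sample (or paired design) of n = 455: d_min = (z_{α/2} + z_β)/√n.
z-sum = 1.960 + 0.674 = 2.634.
d_min = 2.634 / √455 = 2.634 / 21.331 = 0.123.

d_min ≈ 0.12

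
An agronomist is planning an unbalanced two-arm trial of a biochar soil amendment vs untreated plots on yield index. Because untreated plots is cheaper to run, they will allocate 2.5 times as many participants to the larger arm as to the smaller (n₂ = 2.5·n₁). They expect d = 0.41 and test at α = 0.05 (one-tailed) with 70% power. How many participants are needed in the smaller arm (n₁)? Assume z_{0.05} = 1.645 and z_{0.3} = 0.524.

n₁ = 40

With allocation ratio k = n₂/n₁ = 2.5, Var(x̄₁−x̄₂) = σ²(1/n₁ + 1/(k·n₁)) = σ²·(k+1)/(k·n₁).
So n₁ = (1 + 1/k)·((z_{α} + z_β)/d)² = 1.400 × (2.169/0.41)².
n₁ = 1.400 × 27.99 = 39.2.
Round up: n₁ = 40, giving n₂ = 2.5 × 40 = 100.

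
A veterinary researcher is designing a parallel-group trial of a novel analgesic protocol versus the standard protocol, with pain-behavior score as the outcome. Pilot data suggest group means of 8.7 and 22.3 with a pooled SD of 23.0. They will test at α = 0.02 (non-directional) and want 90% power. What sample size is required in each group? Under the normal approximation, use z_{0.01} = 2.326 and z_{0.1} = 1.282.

n = 75 per group

Cohen's d = |M₁ − M₂| / SD_pooled = |8.7 − 22.3| / 23.0 = 13.6 / 23.0 = 0.591.
For two independent groups with equal n: n = 2·((z_{α/2} + z_β) / d)².
z_{α/2} + z_β = 2.326 + 1.282 = 3.608.
n = 2 × (3.608 / 0.591)² = 2 × 6.105² = 2 × 37.27 = 74.5.
Round up to the next whole participant.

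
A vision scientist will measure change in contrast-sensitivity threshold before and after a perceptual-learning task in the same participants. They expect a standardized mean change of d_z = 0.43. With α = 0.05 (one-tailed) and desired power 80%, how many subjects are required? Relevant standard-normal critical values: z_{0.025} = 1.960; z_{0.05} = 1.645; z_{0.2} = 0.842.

n = 34 pairs

For a paired (one-sample on differences) test: n = ((z_{α} + z_β) / d)².
z_{α} + z_β = 1.645 + 0.842 = 2.487.
n = (2.487 / 0.43)² = 5.784² = 33.45.
Round up.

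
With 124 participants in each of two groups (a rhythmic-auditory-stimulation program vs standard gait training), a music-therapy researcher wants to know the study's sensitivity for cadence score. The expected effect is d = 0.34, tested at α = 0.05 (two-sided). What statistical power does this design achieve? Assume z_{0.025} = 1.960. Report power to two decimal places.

For two equal groups, power = Φ(d·√(n/2) − z_{α/2}).
d·√(n/2) = 0.34 × √(124/2) = 0.34 × 7.874 = 2.677.
z_β = 2.677 − 1.960 = 0.717.
Power = Φ(0.717) = 0.763.

power ≈ 0.76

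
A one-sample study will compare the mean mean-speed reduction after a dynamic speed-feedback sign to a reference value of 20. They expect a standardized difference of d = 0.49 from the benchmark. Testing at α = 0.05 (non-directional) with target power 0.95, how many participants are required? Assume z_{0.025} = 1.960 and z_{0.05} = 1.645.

For a one-sample test: n = ((z_{α/2} + z_β) / d)².
z_{α/2} + z_β = 1.960 + 1.645 = 3.605.
n = (3.605 / 0.49)² = 7.357² = 54.13.
Round up.

n = 55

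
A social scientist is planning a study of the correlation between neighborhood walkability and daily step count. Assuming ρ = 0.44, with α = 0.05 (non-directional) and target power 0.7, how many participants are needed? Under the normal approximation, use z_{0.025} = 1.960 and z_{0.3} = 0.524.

n = 31

Fisher's z: C = ½·ln((1+r)/(1−r)) = ½·ln(2.5714) = 0.4722.
n = ((z_{α/2} + z_β)/C)² + 3.
(1.960 + 0.524) / 0.4722 = 2.484 / 0.4722 = 5.260.
n = 5.260² + 3 = 27.67 + 3 = 30.7.
Round up.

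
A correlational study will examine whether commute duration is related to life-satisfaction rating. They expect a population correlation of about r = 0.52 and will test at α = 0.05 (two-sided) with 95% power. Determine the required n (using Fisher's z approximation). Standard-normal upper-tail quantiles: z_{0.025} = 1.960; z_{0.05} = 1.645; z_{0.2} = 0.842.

n = 43

Fisher's z: C = ½·ln((1+r)/(1−r)) = ½·ln(3.1667) = 0.5763.
n = ((z_{α/2} + z_β)/C)² + 3.
(1.960 + 1.645) / 0.5763 = 3.605 / 0.5763 = 6.255.
n = 6.255² + 3 = 39.13 + 3 = 42.1.
Round up.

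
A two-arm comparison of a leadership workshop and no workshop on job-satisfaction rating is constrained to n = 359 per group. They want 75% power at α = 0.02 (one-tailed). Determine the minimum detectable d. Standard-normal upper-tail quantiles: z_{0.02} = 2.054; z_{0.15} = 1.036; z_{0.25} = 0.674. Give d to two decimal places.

d_min ≈ 0.20

For two independent groups of n = 359 each: d_min = (z_{α} + z_β)·√(2/n).
z-sum = 2.054 + 0.674 = 2.728.
d_min = 2.728 × √(2/359) = 2.728 × 0.0746 = 0.204.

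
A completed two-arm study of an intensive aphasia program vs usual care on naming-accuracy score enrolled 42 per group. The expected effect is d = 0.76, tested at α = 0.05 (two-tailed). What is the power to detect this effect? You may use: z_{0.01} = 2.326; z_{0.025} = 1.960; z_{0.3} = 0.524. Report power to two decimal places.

For two equal groups, power = Φ(d·√(n/2) − z_{α/2}).
d·√(n/2) = 0.76 × √(42/2) = 0.76 × 4.583 = 3.483.
z_β = 3.483 − 1.960 = 1.523.
Power = Φ(1.523) = 0.936.

power ≈ 0.94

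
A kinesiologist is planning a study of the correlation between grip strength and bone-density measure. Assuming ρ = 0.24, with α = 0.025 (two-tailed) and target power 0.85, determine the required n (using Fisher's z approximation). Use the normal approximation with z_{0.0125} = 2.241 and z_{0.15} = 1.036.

Fisher's z: C = ½·ln((1+r)/(1−r)) = ½·ln(1.6316) = 0.2448.
n = ((z_{α/2} + z_β)/C)² + 3.
(2.241 + 1.036) / 0.2448 = 3.277 / 0.2448 = 13.386.
n = 13.386² + 3 = 179.20 + 3 = 182.2.
Round up.

n = 183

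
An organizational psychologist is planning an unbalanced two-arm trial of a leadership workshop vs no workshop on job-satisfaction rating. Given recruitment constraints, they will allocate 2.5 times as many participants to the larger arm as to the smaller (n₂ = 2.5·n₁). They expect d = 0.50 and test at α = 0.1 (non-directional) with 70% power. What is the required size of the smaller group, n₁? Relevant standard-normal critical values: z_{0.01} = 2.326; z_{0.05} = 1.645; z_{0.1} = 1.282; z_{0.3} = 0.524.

n₁ = 27

With allocation ratio k = n₂/n₁ = 2.5, Var(x̄₁−x̄₂) = σ²(1/n₁ + 1/(k·n₁)) = σ²·(k+1)/(k·n₁).
So n₁ = (1 + 1/k)·((z_{α/2} + z_β)/d)² = 1.400 × (2.169/0.50)².
n₁ = 1.400 × 18.82 = 26.3.
Round up: n₁ = 27, giving n₂ = ⌈2.5 × 27⌉ = ⌈67.5⌉ = 68.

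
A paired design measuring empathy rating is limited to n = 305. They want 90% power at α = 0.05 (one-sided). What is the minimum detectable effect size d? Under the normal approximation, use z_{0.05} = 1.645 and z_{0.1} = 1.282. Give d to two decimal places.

d_min ≈ 0.17

For a single sample (or paired design) of n = 305: d_min = (z_{α} + z_β)/√n.
z-sum = 1.645 + 1.282 = 2.927.
d_min = 2.927 / √305 = 2.927 / 17.464 = 0.168.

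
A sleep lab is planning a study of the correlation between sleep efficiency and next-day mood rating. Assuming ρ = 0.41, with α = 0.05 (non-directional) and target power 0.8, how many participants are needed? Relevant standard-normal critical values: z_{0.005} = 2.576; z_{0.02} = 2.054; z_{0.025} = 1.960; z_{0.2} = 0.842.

n = 45

Fisher's z: C = ½·ln((1+r)/(1−r)) = ½·ln(2.3898) = 0.4356.
n = ((z_{α/2} + z_β)/C)² + 3.
(1.960 + 0.842) / 0.4356 = 2.802 / 0.4356 = 6.433.
n = 6.433² + 3 = 41.38 + 3 = 44.4.
Round up.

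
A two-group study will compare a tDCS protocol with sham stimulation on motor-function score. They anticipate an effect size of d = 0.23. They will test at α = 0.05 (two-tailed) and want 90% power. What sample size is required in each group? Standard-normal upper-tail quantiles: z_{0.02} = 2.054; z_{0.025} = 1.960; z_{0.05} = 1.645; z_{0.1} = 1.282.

n = 398 per group

For two independent groups with equal n: n = 2·((z_{α/2} + z_β) / d)².
z_{α/2} + z_β = 1.960 + 1.282 = 3.242.
n = 2 × (3.242 / 0.23)² = 2 × 14.096² = 2 × 198.69 = 397.4.
Round up to the next whole participant.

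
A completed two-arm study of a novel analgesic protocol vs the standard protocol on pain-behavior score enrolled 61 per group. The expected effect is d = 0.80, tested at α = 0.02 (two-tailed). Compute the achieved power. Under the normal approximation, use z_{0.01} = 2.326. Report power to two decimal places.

For two equal groups, power = Φ(d·√(n/2) − z_{α/2}).
d·√(n/2) = 0.80 × √(61/2) = 0.80 × 5.523 = 4.418.
z_β = 4.418 − 2.326 = 2.092.
Power = Φ(2.092) = 0.982.

power ≈ 0.98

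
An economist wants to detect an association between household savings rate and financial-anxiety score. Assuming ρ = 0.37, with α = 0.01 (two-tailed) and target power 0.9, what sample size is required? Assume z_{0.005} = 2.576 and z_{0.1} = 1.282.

n = 102

Fisher's z: C = ½·ln((1+r)/(1−r)) = ½·ln(2.1746) = 0.3884.
n = ((z_{α/2} + z_β)/C)² + 3.
(2.576 + 1.282) / 0.3884 = 3.858 / 0.3884 = 9.933.
n = 9.933² + 3 = 98.67 + 3 = 101.7.
Round up.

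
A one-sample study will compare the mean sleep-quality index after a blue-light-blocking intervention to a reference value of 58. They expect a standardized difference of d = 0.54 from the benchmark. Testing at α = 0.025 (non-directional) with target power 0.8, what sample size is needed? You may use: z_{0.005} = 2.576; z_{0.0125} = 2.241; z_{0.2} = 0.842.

For a one-sample test: n = ((z_{α/2} + z_β) / d)².
z_{α/2} + z_β = 2.241 + 0.842 = 3.083.
n = (3.083 / 0.54)² = 5.709² = 32.60.
Round up.

n = 33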